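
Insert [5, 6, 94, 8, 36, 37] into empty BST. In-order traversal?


Insert 5: root
Insert 6: R from 5
Insert 94: R from 5 -> R from 6
Insert 8: R from 5 -> R from 6 -> L from 94
Insert 36: R from 5 -> R from 6 -> L from 94 -> R from 8
Insert 37: R from 5 -> R from 6 -> L from 94 -> R from 8 -> R from 36

In-order: [5, 6, 8, 36, 37, 94]


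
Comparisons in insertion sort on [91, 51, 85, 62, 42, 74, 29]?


Algorithm: insertion sort
Input: [91, 51, 85, 62, 42, 74, 29]
Sorted: [29, 42, 51, 62, 74, 85, 91]

19


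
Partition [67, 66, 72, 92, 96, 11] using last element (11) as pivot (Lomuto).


Pivot: 11
Place pivot at 0: [11, 66, 72, 92, 96, 67]

Partitioned: [11, 66, 72, 92, 96, 67]


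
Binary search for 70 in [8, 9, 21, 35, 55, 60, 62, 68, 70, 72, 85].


Step 1: lo=0, hi=10, mid=5, val=60
Step 2: lo=6, hi=10, mid=8, val=70

Found at index 8


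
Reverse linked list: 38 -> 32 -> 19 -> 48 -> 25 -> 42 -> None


Step 1: curr=38, set curr.next=prev(None) | reversed so far: 38
Step 2: curr=32, set curr.next=prev(38) | reversed so far: 32 -> 38
Step 3: curr=19, set curr.next=prev(32) | reversed so far: 19 -> 32 -> 38
Step 4: curr=48, set curr.next=prev(19) | reversed so far: 48 -> 19 -> 32 -> 38
Step 5: curr=25, set curr.next=prev(48) | reversed so far: 25 -> 48 -> 19 -> 32 -> 38
Step 6: curr=42, set curr.next=prev(25) | reversed so far: 42 -> 25 -> 48 -> 19 -> 32 -> 38

42 -> 25 -> 48 -> 19 -> 32 -> 38 -> None


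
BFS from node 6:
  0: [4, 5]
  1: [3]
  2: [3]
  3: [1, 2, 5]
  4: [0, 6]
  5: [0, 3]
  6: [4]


Visit 6, enqueue [4]
Visit 4, enqueue [0]
Visit 0, enqueue [5]
Visit 5, enqueue [3]
Visit 3, enqueue [1, 2]
Visit 1, enqueue []
Visit 2, enqueue []

BFS order: [6, 4, 0, 5, 3, 1, 2]


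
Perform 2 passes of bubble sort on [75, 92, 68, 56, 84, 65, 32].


Initial: [75, 92, 68, 56, 84, 65, 32]
Pass 1: [75, 68, 56, 84, 65, 32, 92] (5 swaps)
Pass 2: [68, 56, 75, 65, 32, 84, 92] (4 swaps)

After 2 passes: [68, 56, 75, 65, 32, 84, 92]


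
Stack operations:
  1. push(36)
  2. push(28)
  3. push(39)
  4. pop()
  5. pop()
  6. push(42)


push(36) -> [36]
push(28) -> [36, 28]
push(39) -> [36, 28, 39]
pop()->39, [36, 28]
pop()->28, [36]
push(42) -> [36, 42]

Final stack: [36, 42]


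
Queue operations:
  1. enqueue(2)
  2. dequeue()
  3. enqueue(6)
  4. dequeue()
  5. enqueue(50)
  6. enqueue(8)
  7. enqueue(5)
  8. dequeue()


enqueue(2) -> [2]
dequeue()->2, []
enqueue(6) -> [6]
dequeue()->6, []
enqueue(50) -> [50]
enqueue(8) -> [50, 8]
enqueue(5) -> [50, 8, 5]
dequeue()->50, [8, 5]

Final queue: [8, 5]


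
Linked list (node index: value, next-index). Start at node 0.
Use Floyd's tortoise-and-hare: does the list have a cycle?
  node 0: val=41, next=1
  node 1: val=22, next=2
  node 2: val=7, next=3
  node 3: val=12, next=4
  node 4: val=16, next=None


Floyd's tortoise (slow, +1) and hare (fast, +2):
  init: slow=0, fast=0
  step 1: slow=1, fast=2
  step 2: slow=2, fast=4
  step 3: fast -> None, no cycle

Cycle: no


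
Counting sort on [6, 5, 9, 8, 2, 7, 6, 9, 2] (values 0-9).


Input: [6, 5, 9, 8, 2, 7, 6, 9, 2]
Counts: [0, 0, 2, 0, 0, 1, 2, 1, 1, 2]

Sorted: [2, 2, 5, 6, 6, 7, 8, 9, 9]


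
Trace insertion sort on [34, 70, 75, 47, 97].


Initial: [34, 70, 75, 47, 97]
Insert 70: [34, 70, 75, 47, 97]
Insert 75: [34, 70, 75, 47, 97]
Insert 47: [34, 47, 70, 75, 97]
Insert 97: [34, 47, 70, 75, 97]

Sorted: [34, 47, 70, 75, 97]


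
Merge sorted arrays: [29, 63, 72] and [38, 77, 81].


Take 29 from A
Take 38 from B
Take 63 from A
Take 72 from A

Merged: [29, 38, 63, 72, 77, 81]


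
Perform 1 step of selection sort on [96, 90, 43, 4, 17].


Initial: [96, 90, 43, 4, 17]
Step 1: min=4 at 3
  Swap: [4, 90, 43, 96, 17]

After 1 step: [4, 90, 43, 96, 17]


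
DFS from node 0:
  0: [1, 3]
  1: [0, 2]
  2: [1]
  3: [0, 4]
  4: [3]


Visit 0, push [3, 1]
Visit 1, push [2]
Visit 2, push []
Visit 3, push [4]
Visit 4, push []

DFS order: [0, 1, 2, 3, 4]


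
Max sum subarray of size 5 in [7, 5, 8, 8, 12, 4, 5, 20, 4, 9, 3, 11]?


[0:5]: 40
[1:6]: 37
[2:7]: 37
[3:8]: 49
[4:9]: 45
[5:10]: 42
[6:11]: 41
[7:12]: 47

Max: 49 at [3:8]


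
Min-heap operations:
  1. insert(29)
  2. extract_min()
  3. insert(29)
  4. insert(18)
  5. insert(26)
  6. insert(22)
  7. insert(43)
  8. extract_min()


insert(29) -> [29]
extract_min()->29, []
insert(29) -> [29]
insert(18) -> [18, 29]
insert(26) -> [18, 29, 26]
insert(22) -> [18, 22, 26, 29]
insert(43) -> [18, 22, 26, 29, 43]
extract_min()->18, [22, 29, 26, 43]

Final heap: [22, 29, 26, 43]


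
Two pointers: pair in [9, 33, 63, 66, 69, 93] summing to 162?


lo=0(9)+hi=5(93)=102
lo=1(33)+hi=5(93)=126
lo=2(63)+hi=5(93)=156
lo=3(66)+hi=5(93)=159
lo=4(69)+hi=5(93)=162

Yes: 69+93=162


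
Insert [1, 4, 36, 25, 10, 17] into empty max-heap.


Insert 1: [1]
Insert 4: [4, 1]
Insert 36: [36, 1, 4]
Insert 25: [36, 25, 4, 1]
Insert 10: [36, 25, 4, 1, 10]
Insert 17: [36, 25, 17, 1, 10, 4]

Final heap: [36, 25, 17, 1, 10, 4]


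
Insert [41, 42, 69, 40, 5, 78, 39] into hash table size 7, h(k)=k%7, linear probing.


Insert 41: h=6 -> slot 6
Insert 42: h=0 -> slot 0
Insert 69: h=6, 2 probes -> slot 1
Insert 40: h=5 -> slot 5
Insert 5: h=5, 4 probes -> slot 2
Insert 78: h=1, 2 probes -> slot 3
Insert 39: h=4 -> slot 4

Table: [42, 69, 5, 78, 39, 40, 41]


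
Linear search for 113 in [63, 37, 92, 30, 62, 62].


i=0: 63!=113
i=1: 37!=113
i=2: 92!=113
i=3: 30!=113
i=4: 62!=113
i=5: 62!=113

Not found, 6 comps


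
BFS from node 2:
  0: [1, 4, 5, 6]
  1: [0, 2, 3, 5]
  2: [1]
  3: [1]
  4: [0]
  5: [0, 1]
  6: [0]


Visit 2, enqueue [1]
Visit 1, enqueue [0, 3, 5]
Visit 0, enqueue [4, 6]
Visit 3, enqueue []
Visit 5, enqueue []
Visit 4, enqueue []
Visit 6, enqueue []

BFS order: [2, 1, 0, 3, 5, 4, 6]


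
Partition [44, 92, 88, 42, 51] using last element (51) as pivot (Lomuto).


Pivot: 51
  44 <= 51: advance i (no swap)
  42 <= 51: swap -> [44, 42, 88, 92, 51]
Place pivot at 2: [44, 42, 51, 92, 88]

Partitioned: [44, 42, 51, 92, 88]


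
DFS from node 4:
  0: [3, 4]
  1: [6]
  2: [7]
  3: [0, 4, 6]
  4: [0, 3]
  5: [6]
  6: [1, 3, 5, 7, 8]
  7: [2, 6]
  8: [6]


Visit 4, push [3, 0]
Visit 0, push [3]
Visit 3, push [6]
Visit 6, push [8, 7, 5, 1]
Visit 1, push []
Visit 5, push []
Visit 7, push [2]
Visit 2, push []
Visit 8, push []

DFS order: [4, 0, 3, 6, 1, 5, 7, 2, 8]


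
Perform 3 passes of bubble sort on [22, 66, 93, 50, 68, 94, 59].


Initial: [22, 66, 93, 50, 68, 94, 59]
Pass 1: [22, 66, 50, 68, 93, 59, 94] (3 swaps)
Pass 2: [22, 50, 66, 68, 59, 93, 94] (2 swaps)
Pass 3: [22, 50, 66, 59, 68, 93, 94] (1 swaps)

After 3 passes: [22, 50, 66, 59, 68, 93, 94]


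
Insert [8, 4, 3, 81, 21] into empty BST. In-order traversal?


Insert 8: root
Insert 4: L from 8
Insert 3: L from 8 -> L from 4
Insert 81: R from 8
Insert 21: R from 8 -> L from 81

In-order: [3, 4, 8, 21, 81]


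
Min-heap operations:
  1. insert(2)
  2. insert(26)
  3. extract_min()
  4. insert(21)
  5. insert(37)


insert(2) -> [2]
insert(26) -> [2, 26]
extract_min()->2, [26]
insert(21) -> [21, 26]
insert(37) -> [21, 26, 37]

Final heap: [21, 26, 37]


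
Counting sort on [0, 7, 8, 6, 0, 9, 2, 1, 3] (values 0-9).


Input: [0, 7, 8, 6, 0, 9, 2, 1, 3]
Counts: [2, 1, 1, 1, 0, 0, 1, 1, 1, 1]

Sorted: [0, 0, 1, 2, 3, 6, 7, 8, 9]


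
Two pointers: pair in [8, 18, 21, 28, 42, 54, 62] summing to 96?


lo=0(8)+hi=6(62)=70
lo=1(18)+hi=6(62)=80
lo=2(21)+hi=6(62)=83
lo=3(28)+hi=6(62)=90
lo=4(42)+hi=6(62)=104
lo=4(42)+hi=5(54)=96

Yes: 42+54=96


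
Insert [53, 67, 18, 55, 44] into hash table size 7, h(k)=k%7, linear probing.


Insert 53: h=4 -> slot 4
Insert 67: h=4, 1 probes -> slot 5
Insert 18: h=4, 2 probes -> slot 6
Insert 55: h=6, 1 probes -> slot 0
Insert 44: h=2 -> slot 2

Table: [55, None, 44, None, 53, 67, 18]


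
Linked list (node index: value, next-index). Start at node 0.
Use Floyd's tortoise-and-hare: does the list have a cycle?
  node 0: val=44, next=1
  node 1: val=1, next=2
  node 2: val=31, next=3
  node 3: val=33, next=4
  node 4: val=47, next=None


Floyd's tortoise (slow, +1) and hare (fast, +2):
  init: slow=0, fast=0
  step 1: slow=1, fast=2
  step 2: slow=2, fast=4
  step 3: fast -> None, no cycle

Cycle: no


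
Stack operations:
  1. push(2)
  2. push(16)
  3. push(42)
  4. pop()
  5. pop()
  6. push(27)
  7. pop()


push(2) -> [2]
push(16) -> [2, 16]
push(42) -> [2, 16, 42]
pop()->42, [2, 16]
pop()->16, [2]
push(27) -> [2, 27]
pop()->27, [2]

Final stack: [2]


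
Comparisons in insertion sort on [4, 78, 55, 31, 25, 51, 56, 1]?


Algorithm: insertion sort
Input: [4, 78, 55, 31, 25, 51, 56, 1]
Sorted: [1, 4, 25, 31, 51, 55, 56, 78]

22


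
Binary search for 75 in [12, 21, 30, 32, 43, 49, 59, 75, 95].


Step 1: lo=0, hi=8, mid=4, val=43
Step 2: lo=5, hi=8, mid=6, val=59
Step 3: lo=7, hi=8, mid=7, val=75

Found at index 7


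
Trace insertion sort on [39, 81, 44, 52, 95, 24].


Initial: [39, 81, 44, 52, 95, 24]
Insert 81: [39, 81, 44, 52, 95, 24]
Insert 44: [39, 44, 81, 52, 95, 24]
Insert 52: [39, 44, 52, 81, 95, 24]
Insert 95: [39, 44, 52, 81, 95, 24]
Insert 24: [24, 39, 44, 52, 81, 95]

Sorted: [24, 39, 44, 52, 81, 95]


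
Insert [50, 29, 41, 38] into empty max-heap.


Insert 50: [50]
Insert 29: [50, 29]
Insert 41: [50, 29, 41]
Insert 38: [50, 38, 41, 29]

Final heap: [50, 38, 41, 29]


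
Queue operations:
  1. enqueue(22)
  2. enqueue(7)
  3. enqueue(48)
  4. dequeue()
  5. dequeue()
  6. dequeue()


enqueue(22) -> [22]
enqueue(7) -> [22, 7]
enqueue(48) -> [22, 7, 48]
dequeue()->22, [7, 48]
dequeue()->7, [48]
dequeue()->48, []

Final queue: []


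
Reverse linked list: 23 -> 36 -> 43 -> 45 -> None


Step 1: curr=23, set curr.next=prev(None) | reversed so far: 23
Step 2: curr=36, set curr.next=prev(23) | reversed so far: 36 -> 23
Step 3: curr=43, set curr.next=prev(36) | reversed so far: 43 -> 36 -> 23
Step 4: curr=45, set curr.next=prev(43) | reversed so far: 45 -> 43 -> 36 -> 23

45 -> 43 -> 36 -> 23 -> None


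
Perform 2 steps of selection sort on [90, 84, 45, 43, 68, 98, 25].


Initial: [90, 84, 45, 43, 68, 98, 25]
Step 1: min=25 at 6
  Swap: [25, 84, 45, 43, 68, 98, 90]
Step 2: min=43 at 3
  Swap: [25, 43, 45, 84, 68, 98, 90]

After 2 steps: [25, 43, 45, 84, 68, 98, 90]


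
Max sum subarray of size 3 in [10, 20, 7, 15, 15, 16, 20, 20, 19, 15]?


[0:3]: 37
[1:4]: 42
[2:5]: 37
[3:6]: 46
[4:7]: 51
[5:8]: 56
[6:9]: 59
[7:10]: 54

Max: 59 at [6:9]


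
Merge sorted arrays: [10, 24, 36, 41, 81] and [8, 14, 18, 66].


Take 8 from B
Take 10 from A
Take 14 from B
Take 18 from B
Take 24 from A
Take 36 from A
Take 41 from A
Take 66 from B

Merged: [8, 10, 14, 18, 24, 36, 41, 66, 81]


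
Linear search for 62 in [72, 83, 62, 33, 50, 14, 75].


i=0: 72!=62
i=1: 83!=62
i=2: 62==62 found!

Found at 2, 3 comps


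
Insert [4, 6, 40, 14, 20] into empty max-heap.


Insert 4: [4]
Insert 6: [6, 4]
Insert 40: [40, 4, 6]
Insert 14: [40, 14, 6, 4]
Insert 20: [40, 20, 6, 4, 14]

Final heap: [40, 20, 6, 4, 14]


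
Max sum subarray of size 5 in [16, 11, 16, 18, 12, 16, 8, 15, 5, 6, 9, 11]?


[0:5]: 73
[1:6]: 73
[2:7]: 70
[3:8]: 69
[4:9]: 56
[5:10]: 50
[6:11]: 43
[7:12]: 46

Max: 73 at [0:5]


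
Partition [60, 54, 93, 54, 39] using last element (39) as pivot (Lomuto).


Pivot: 39
Place pivot at 0: [39, 54, 93, 54, 60]

Partitioned: [39, 54, 93, 54, 60]


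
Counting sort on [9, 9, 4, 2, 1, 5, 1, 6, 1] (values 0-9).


Input: [9, 9, 4, 2, 1, 5, 1, 6, 1]
Counts: [0, 3, 1, 0, 1, 1, 1, 0, 0, 2]

Sorted: [1, 1, 1, 2, 4, 5, 6, 9, 9]


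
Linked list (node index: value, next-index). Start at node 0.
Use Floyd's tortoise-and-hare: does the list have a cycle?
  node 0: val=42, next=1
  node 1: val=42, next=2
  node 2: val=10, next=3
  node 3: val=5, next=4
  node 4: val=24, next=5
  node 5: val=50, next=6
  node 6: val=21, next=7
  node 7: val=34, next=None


Floyd's tortoise (slow, +1) and hare (fast, +2):
  init: slow=0, fast=0
  step 1: slow=1, fast=2
  step 2: slow=2, fast=4
  step 3: slow=3, fast=6
  step 4: fast 6->7->None, no cycle

Cycle: no


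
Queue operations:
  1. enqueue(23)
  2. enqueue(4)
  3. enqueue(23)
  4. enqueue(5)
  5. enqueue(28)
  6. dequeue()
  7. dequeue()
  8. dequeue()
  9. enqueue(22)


enqueue(23) -> [23]
enqueue(4) -> [23, 4]
enqueue(23) -> [23, 4, 23]
enqueue(5) -> [23, 4, 23, 5]
enqueue(28) -> [23, 4, 23, 5, 28]
dequeue()->23, [4, 23, 5, 28]
dequeue()->4, [23, 5, 28]
dequeue()->23, [5, 28]
enqueue(22) -> [5, 28, 22]

Final queue: [5, 28, 22]


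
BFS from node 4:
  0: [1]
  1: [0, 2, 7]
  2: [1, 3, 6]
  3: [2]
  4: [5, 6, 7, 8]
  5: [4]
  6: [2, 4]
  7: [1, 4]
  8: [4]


Visit 4, enqueue [5, 6, 7, 8]
Visit 5, enqueue []
Visit 6, enqueue [2]
Visit 7, enqueue [1]
Visit 8, enqueue []
Visit 2, enqueue [3]
Visit 1, enqueue [0]
Visit 3, enqueue []
Visit 0, enqueue []

BFS order: [4, 5, 6, 7, 8, 2, 1, 3, 0]


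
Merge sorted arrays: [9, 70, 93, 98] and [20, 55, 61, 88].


Take 9 from A
Take 20 from B
Take 55 from B
Take 61 from B
Take 70 from A
Take 88 from B

Merged: [9, 20, 55, 61, 70, 88, 93, 98]


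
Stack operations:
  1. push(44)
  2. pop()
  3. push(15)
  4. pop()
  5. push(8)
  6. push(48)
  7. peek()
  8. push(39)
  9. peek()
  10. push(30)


push(44) -> [44]
pop()->44, []
push(15) -> [15]
pop()->15, []
push(8) -> [8]
push(48) -> [8, 48]
peek()->48
push(39) -> [8, 48, 39]
peek()->39
push(30) -> [8, 48, 39, 30]

Final stack: [8, 48, 39, 30]


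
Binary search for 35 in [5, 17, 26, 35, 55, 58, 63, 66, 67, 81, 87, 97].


Step 1: lo=0, hi=11, mid=5, val=58
Step 2: lo=0, hi=4, mid=2, val=26
Step 3: lo=3, hi=4, mid=3, val=35

Found at index 3


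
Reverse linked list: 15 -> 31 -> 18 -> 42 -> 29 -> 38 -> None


Step 1: curr=15, set curr.next=prev(None) | reversed so far: 15
Step 2: curr=31, set curr.next=prev(15) | reversed so far: 31 -> 15
Step 3: curr=18, set curr.next=prev(31) | reversed so far: 18 -> 31 -> 15
Step 4: curr=42, set curr.next=prev(18) | reversed so far: 42 -> 18 -> 31 -> 15
Step 5: curr=29, set curr.next=prev(42) | reversed so far: 29 -> 42 -> 18 -> 31 -> 15
Step 6: curr=38, set curr.next=prev(29) | reversed so far: 38 -> 29 -> 42 -> 18 -> 31 -> 15

38 -> 29 -> 42 -> 18 -> 31 -> 15 -> None


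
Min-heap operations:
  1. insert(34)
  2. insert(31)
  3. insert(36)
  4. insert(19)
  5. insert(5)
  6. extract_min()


insert(34) -> [34]
insert(31) -> [31, 34]
insert(36) -> [31, 34, 36]
insert(19) -> [19, 31, 36, 34]
insert(5) -> [5, 19, 36, 34, 31]
extract_min()->5, [19, 31, 36, 34]

Final heap: [19, 31, 36, 34]


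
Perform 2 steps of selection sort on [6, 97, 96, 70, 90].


Initial: [6, 97, 96, 70, 90]
Step 1: min=6 at 0
  Swap: [6, 97, 96, 70, 90]
Step 2: min=70 at 3
  Swap: [6, 70, 96, 97, 90]

After 2 steps: [6, 70, 96, 97, 90]


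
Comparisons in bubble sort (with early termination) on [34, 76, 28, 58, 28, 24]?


Algorithm: bubble sort (with early termination)
Input: [34, 76, 28, 58, 28, 24]
Sorted: [24, 28, 28, 34, 58, 76]

15


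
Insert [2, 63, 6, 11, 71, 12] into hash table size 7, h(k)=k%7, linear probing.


Insert 2: h=2 -> slot 2
Insert 63: h=0 -> slot 0
Insert 6: h=6 -> slot 6
Insert 11: h=4 -> slot 4
Insert 71: h=1 -> slot 1
Insert 12: h=5 -> slot 5

Table: [63, 71, 2, None, 11, 12, 6]


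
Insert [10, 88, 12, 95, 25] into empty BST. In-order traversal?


Insert 10: root
Insert 88: R from 10
Insert 12: R from 10 -> L from 88
Insert 95: R from 10 -> R from 88
Insert 25: R from 10 -> L from 88 -> R from 12

In-order: [10, 12, 25, 88, 95]


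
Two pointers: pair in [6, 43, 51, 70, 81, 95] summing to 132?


lo=0(6)+hi=5(95)=101
lo=1(43)+hi=5(95)=138
lo=1(43)+hi=4(81)=124
lo=2(51)+hi=4(81)=132

Yes: 51+81=132


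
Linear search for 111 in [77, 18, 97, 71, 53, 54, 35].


i=0: 77!=111
i=1: 18!=111
i=2: 97!=111
i=3: 71!=111
i=4: 53!=111
i=5: 54!=111
i=6: 35!=111

Not found, 7 comps


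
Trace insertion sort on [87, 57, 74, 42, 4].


Initial: [87, 57, 74, 42, 4]
Insert 57: [57, 87, 74, 42, 4]
Insert 74: [57, 74, 87, 42, 4]
Insert 42: [42, 57, 74, 87, 4]
Insert 4: [4, 42, 57, 74, 87]

Sorted: [4, 42, 57, 74, 87]


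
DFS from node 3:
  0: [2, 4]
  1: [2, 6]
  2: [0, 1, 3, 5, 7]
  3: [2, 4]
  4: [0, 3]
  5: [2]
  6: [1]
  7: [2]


Visit 3, push [4, 2]
Visit 2, push [7, 5, 1, 0]
Visit 0, push [4]
Visit 4, push []
Visit 1, push [6]
Visit 6, push []
Visit 5, push []
Visit 7, push []

DFS order: [3, 2, 0, 4, 1, 6, 5, 7]


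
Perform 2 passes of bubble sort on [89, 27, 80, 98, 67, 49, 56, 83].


Initial: [89, 27, 80, 98, 67, 49, 56, 83]
Pass 1: [27, 80, 89, 67, 49, 56, 83, 98] (6 swaps)
Pass 2: [27, 80, 67, 49, 56, 83, 89, 98] (4 swaps)

After 2 passes: [27, 80, 67, 49, 56, 83, 89, 98]


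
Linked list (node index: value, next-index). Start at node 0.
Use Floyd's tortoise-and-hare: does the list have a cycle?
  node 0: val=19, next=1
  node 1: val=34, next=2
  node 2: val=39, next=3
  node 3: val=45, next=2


Floyd's tortoise (slow, +1) and hare (fast, +2):
  init: slow=0, fast=0
  step 1: slow=1, fast=2
  step 2: slow=2, fast=2
  slow == fast at node 2: cycle detected

Cycle: yes


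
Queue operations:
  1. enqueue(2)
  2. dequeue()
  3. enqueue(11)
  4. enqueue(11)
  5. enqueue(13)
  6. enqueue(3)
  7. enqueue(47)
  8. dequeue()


enqueue(2) -> [2]
dequeue()->2, []
enqueue(11) -> [11]
enqueue(11) -> [11, 11]
enqueue(13) -> [11, 11, 13]
enqueue(3) -> [11, 11, 13, 3]
enqueue(47) -> [11, 11, 13, 3, 47]
dequeue()->11, [11, 13, 3, 47]

Final queue: [11, 13, 3, 47]


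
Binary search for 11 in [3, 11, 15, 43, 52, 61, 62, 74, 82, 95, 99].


Step 1: lo=0, hi=10, mid=5, val=61
Step 2: lo=0, hi=4, mid=2, val=15
Step 3: lo=0, hi=1, mid=0, val=3
Step 4: lo=1, hi=1, mid=1, val=11

Found at index 1


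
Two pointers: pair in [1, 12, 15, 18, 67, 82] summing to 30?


lo=0(1)+hi=5(82)=83
lo=0(1)+hi=4(67)=68
lo=0(1)+hi=3(18)=19
lo=1(12)+hi=3(18)=30

Yes: 12+18=30


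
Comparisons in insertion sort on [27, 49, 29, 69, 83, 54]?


Algorithm: insertion sort
Input: [27, 49, 29, 69, 83, 54]
Sorted: [27, 29, 49, 54, 69, 83]

8


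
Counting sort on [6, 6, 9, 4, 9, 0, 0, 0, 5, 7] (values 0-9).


Input: [6, 6, 9, 4, 9, 0, 0, 0, 5, 7]
Counts: [3, 0, 0, 0, 1, 1, 2, 1, 0, 2]

Sorted: [0, 0, 0, 4, 5, 6, 6, 7, 9, 9]


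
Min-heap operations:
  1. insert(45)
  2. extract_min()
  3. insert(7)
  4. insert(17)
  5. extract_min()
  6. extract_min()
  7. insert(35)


insert(45) -> [45]
extract_min()->45, []
insert(7) -> [7]
insert(17) -> [7, 17]
extract_min()->7, [17]
extract_min()->17, []
insert(35) -> [35]

Final heap: [35]


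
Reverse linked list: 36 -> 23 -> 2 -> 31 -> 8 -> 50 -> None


Step 1: curr=36, set curr.next=prev(None) | reversed so far: 36
Step 2: curr=23, set curr.next=prev(36) | reversed so far: 23 -> 36
Step 3: curr=2, set curr.next=prev(23) | reversed so far: 2 -> 23 -> 36
Step 4: curr=31, set curr.next=prev(2) | reversed so far: 31 -> 2 -> 23 -> 36
Step 5: curr=8, set curr.next=prev(31) | reversed so far: 8 -> 31 -> 2 -> 23 -> 36
Step 6: curr=50, set curr.next=prev(8) | reversed so far: 50 -> 8 -> 31 -> 2 -> 23 -> 36

50 -> 8 -> 31 -> 2 -> 23 -> 36 -> None


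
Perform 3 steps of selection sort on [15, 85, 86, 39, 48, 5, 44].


Initial: [15, 85, 86, 39, 48, 5, 44]
Step 1: min=5 at 5
  Swap: [5, 85, 86, 39, 48, 15, 44]
Step 2: min=15 at 5
  Swap: [5, 15, 86, 39, 48, 85, 44]
Step 3: min=39 at 3
  Swap: [5, 15, 39, 86, 48, 85, 44]

After 3 steps: [5, 15, 39, 86, 48, 85, 44]


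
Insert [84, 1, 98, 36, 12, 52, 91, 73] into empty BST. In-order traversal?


Insert 84: root
Insert 1: L from 84
Insert 98: R from 84
Insert 36: L from 84 -> R from 1
Insert 12: L from 84 -> R from 1 -> L from 36
Insert 52: L from 84 -> R from 1 -> R from 36
Insert 91: R from 84 -> L from 98
Insert 73: L from 84 -> R from 1 -> R from 36 -> R from 52

In-order: [1, 12, 36, 52, 73, 84, 91, 98]


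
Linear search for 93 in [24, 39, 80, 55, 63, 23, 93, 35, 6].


i=0: 24!=93
i=1: 39!=93
i=2: 80!=93
i=3: 55!=93
i=4: 63!=93
i=5: 23!=93
i=6: 93==93 found!

Found at 6, 7 comps


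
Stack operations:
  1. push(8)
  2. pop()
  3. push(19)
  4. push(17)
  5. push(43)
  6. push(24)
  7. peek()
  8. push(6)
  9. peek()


push(8) -> [8]
pop()->8, []
push(19) -> [19]
push(17) -> [19, 17]
push(43) -> [19, 17, 43]
push(24) -> [19, 17, 43, 24]
peek()->24
push(6) -> [19, 17, 43, 24, 6]
peek()->6

Final stack: [19, 17, 43, 24, 6]


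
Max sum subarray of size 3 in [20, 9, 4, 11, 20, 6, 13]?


[0:3]: 33
[1:4]: 24
[2:5]: 35
[3:6]: 37
[4:7]: 39

Max: 39 at [4:7]


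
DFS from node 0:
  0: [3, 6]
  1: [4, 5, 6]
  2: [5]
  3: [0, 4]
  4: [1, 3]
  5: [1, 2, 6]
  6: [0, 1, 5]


Visit 0, push [6, 3]
Visit 3, push [4]
Visit 4, push [1]
Visit 1, push [6, 5]
Visit 5, push [6, 2]
Visit 2, push []
Visit 6, push []

DFS order: [0, 3, 4, 1, 5, 2, 6]


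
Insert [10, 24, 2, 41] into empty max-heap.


Insert 10: [10]
Insert 24: [24, 10]
Insert 2: [24, 10, 2]
Insert 41: [41, 24, 2, 10]

Final heap: [41, 24, 2, 10]


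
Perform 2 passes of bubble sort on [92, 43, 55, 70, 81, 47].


Initial: [92, 43, 55, 70, 81, 47]
Pass 1: [43, 55, 70, 81, 47, 92] (5 swaps)
Pass 2: [43, 55, 70, 47, 81, 92] (1 swaps)

After 2 passes: [43, 55, 70, 47, 81, 92]


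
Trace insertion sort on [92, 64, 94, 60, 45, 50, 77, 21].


Initial: [92, 64, 94, 60, 45, 50, 77, 21]
Insert 64: [64, 92, 94, 60, 45, 50, 77, 21]
Insert 94: [64, 92, 94, 60, 45, 50, 77, 21]
Insert 60: [60, 64, 92, 94, 45, 50, 77, 21]
Insert 45: [45, 60, 64, 92, 94, 50, 77, 21]
Insert 50: [45, 50, 60, 64, 92, 94, 77, 21]
Insert 77: [45, 50, 60, 64, 77, 92, 94, 21]
Insert 21: [21, 45, 50, 60, 64, 77, 92, 94]

Sorted: [21, 45, 50, 60, 64, 77, 92, 94]


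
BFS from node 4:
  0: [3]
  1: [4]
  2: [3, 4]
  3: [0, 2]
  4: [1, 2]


Visit 4, enqueue [1, 2]
Visit 1, enqueue []
Visit 2, enqueue [3]
Visit 3, enqueue [0]
Visit 0, enqueue []

BFS order: [4, 1, 2, 3, 0]


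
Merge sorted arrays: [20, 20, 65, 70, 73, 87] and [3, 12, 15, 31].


Take 3 from B
Take 12 from B
Take 15 from B
Take 20 from A
Take 20 from A
Take 31 from B

Merged: [3, 12, 15, 20, 20, 31, 65, 70, 73, 87]


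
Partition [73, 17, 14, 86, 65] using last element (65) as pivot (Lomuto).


Pivot: 65
  17 <= 65: swap -> [17, 73, 14, 86, 65]
  14 <= 65: swap -> [17, 14, 73, 86, 65]
Place pivot at 2: [17, 14, 65, 86, 73]

Partitioned: [17, 14, 65, 86, 73]


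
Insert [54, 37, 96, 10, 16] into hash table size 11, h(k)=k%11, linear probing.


Insert 54: h=10 -> slot 10
Insert 37: h=4 -> slot 4
Insert 96: h=8 -> slot 8
Insert 10: h=10, 1 probes -> slot 0
Insert 16: h=5 -> slot 5

Table: [10, None, None, None, 37, 16, None, None, 96, None, 54]


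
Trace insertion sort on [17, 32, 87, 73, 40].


Initial: [17, 32, 87, 73, 40]
Insert 32: [17, 32, 87, 73, 40]
Insert 87: [17, 32, 87, 73, 40]
Insert 73: [17, 32, 73, 87, 40]
Insert 40: [17, 32, 40, 73, 87]

Sorted: [17, 32, 40, 73, 87]


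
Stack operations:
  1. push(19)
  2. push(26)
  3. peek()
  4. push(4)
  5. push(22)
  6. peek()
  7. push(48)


push(19) -> [19]
push(26) -> [19, 26]
peek()->26
push(4) -> [19, 26, 4]
push(22) -> [19, 26, 4, 22]
peek()->22
push(48) -> [19, 26, 4, 22, 48]

Final stack: [19, 26, 4, 22, 48]


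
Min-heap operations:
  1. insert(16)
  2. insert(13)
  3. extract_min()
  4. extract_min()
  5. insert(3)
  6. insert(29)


insert(16) -> [16]
insert(13) -> [13, 16]
extract_min()->13, [16]
extract_min()->16, []
insert(3) -> [3]
insert(29) -> [3, 29]

Final heap: [3, 29]


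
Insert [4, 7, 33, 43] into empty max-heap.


Insert 4: [4]
Insert 7: [7, 4]
Insert 33: [33, 4, 7]
Insert 43: [43, 33, 7, 4]

Final heap: [43, 33, 7, 4]


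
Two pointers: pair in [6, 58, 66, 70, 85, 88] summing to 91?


lo=0(6)+hi=5(88)=94
lo=0(6)+hi=4(85)=91

Yes: 6+85=91


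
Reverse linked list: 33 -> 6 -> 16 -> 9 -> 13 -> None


Step 1: curr=33, set curr.next=prev(None) | reversed so far: 33
Step 2: curr=6, set curr.next=prev(33) | reversed so far: 6 -> 33
Step 3: curr=16, set curr.next=prev(6) | reversed so far: 16 -> 6 -> 33
Step 4: curr=9, set curr.next=prev(16) | reversed so far: 9 -> 16 -> 6 -> 33
Step 5: curr=13, set curr.next=prev(9) | reversed so far: 13 -> 9 -> 16 -> 6 -> 33

13 -> 9 -> 16 -> 6 -> 33 -> None


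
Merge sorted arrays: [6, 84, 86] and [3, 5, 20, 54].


Take 3 from B
Take 5 from B
Take 6 from A
Take 20 from B
Take 54 from B

Merged: [3, 5, 6, 20, 54, 84, 86]


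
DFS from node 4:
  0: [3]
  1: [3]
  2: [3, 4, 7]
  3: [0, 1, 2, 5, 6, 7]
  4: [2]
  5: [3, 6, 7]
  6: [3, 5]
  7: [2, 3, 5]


Visit 4, push [2]
Visit 2, push [7, 3]
Visit 3, push [7, 6, 5, 1, 0]
Visit 0, push []
Visit 1, push []
Visit 5, push [7, 6]
Visit 6, push []
Visit 7, push []

DFS order: [4, 2, 3, 0, 1, 5, 6, 7]


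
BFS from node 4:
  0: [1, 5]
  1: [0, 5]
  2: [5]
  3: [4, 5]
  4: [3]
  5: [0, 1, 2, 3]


Visit 4, enqueue [3]
Visit 3, enqueue [5]
Visit 5, enqueue [0, 1, 2]
Visit 0, enqueue []
Visit 1, enqueue []
Visit 2, enqueue []

BFS order: [4, 3, 5, 0, 1, 2]


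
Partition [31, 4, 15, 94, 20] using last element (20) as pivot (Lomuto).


Pivot: 20
  4 <= 20: swap -> [4, 31, 15, 94, 20]
  15 <= 20: swap -> [4, 15, 31, 94, 20]
Place pivot at 2: [4, 15, 20, 94, 31]

Partitioned: [4, 15, 20, 94, 31]


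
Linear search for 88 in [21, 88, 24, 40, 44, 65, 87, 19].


i=0: 21!=88
i=1: 88==88 found!

Found at 1, 2 comps


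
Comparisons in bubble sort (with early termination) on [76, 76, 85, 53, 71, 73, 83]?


Algorithm: bubble sort (with early termination)
Input: [76, 76, 85, 53, 71, 73, 83]
Sorted: [53, 71, 73, 76, 76, 83, 85]

18


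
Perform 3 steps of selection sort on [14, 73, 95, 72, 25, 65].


Initial: [14, 73, 95, 72, 25, 65]
Step 1: min=14 at 0
  Swap: [14, 73, 95, 72, 25, 65]
Step 2: min=25 at 4
  Swap: [14, 25, 95, 72, 73, 65]
Step 3: min=65 at 5
  Swap: [14, 25, 65, 72, 73, 95]

After 3 steps: [14, 25, 65, 72, 73, 95]


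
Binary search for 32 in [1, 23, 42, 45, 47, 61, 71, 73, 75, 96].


Step 1: lo=0, hi=9, mid=4, val=47
Step 2: lo=0, hi=3, mid=1, val=23
Step 3: lo=2, hi=3, mid=2, val=42

Not found


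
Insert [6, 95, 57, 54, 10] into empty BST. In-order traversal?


Insert 6: root
Insert 95: R from 6
Insert 57: R from 6 -> L from 95
Insert 54: R from 6 -> L from 95 -> L from 57
Insert 10: R from 6 -> L from 95 -> L from 57 -> L from 54

In-order: [6, 10, 54, 57, 95]


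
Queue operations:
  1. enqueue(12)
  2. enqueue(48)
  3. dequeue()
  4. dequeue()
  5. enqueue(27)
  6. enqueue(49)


enqueue(12) -> [12]
enqueue(48) -> [12, 48]
dequeue()->12, [48]
dequeue()->48, []
enqueue(27) -> [27]
enqueue(49) -> [27, 49]

Final queue: [27, 49]


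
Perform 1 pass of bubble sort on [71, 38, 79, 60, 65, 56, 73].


Initial: [71, 38, 79, 60, 65, 56, 73]
Pass 1: [38, 71, 60, 65, 56, 73, 79] (5 swaps)

After 1 pass: [38, 71, 60, 65, 56, 73, 79]


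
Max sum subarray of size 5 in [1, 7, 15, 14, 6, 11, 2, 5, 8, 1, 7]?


[0:5]: 43
[1:6]: 53
[2:7]: 48
[3:8]: 38
[4:9]: 32
[5:10]: 27
[6:11]: 23

Max: 53 at [1:6]


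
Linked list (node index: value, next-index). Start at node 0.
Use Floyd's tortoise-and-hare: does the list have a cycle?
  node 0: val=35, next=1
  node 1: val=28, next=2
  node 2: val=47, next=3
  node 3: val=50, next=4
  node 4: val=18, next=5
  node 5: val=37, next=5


Floyd's tortoise (slow, +1) and hare (fast, +2):
  init: slow=0, fast=0
  step 1: slow=1, fast=2
  step 2: slow=2, fast=4
  step 3: slow=3, fast=5
  step 4: slow=4, fast=5
  step 5: slow=5, fast=5
  slow == fast at node 5: cycle detected

Cycle: yes


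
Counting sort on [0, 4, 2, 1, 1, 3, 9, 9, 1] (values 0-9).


Input: [0, 4, 2, 1, 1, 3, 9, 9, 1]
Counts: [1, 3, 1, 1, 1, 0, 0, 0, 0, 2]

Sorted: [0, 1, 1, 1, 2, 3, 4, 9, 9]


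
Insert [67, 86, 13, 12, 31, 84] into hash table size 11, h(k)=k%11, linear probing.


Insert 67: h=1 -> slot 1
Insert 86: h=9 -> slot 9
Insert 13: h=2 -> slot 2
Insert 12: h=1, 2 probes -> slot 3
Insert 31: h=9, 1 probes -> slot 10
Insert 84: h=7 -> slot 7

Table: [None, 67, 13, 12, None, None, None, 84, None, 86, 31]


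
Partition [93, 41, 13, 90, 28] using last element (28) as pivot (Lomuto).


Pivot: 28
  13 <= 28: swap -> [13, 41, 93, 90, 28]
Place pivot at 1: [13, 28, 93, 90, 41]

Partitioned: [13, 28, 93, 90, 41]


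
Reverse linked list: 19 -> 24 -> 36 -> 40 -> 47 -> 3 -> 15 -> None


Step 1: curr=19, set curr.next=prev(None) | reversed so far: 19
Step 2: curr=24, set curr.next=prev(19) | reversed so far: 24 -> 19
Step 3: curr=36, set curr.next=prev(24) | reversed so far: 36 -> 24 -> 19
Step 4: curr=40, set curr.next=prev(36) | reversed so far: 40 -> 36 -> 24 -> 19
Step 5: curr=47, set curr.next=prev(40) | reversed so far: 47 -> 40 -> 36 -> 24 -> 19
Step 6: curr=3, set curr.next=prev(47) | reversed so far: 3 -> 47 -> 40 -> 36 -> 24 -> 19
Step 7: curr=15, set curr.next=prev(3) | reversed so far: 15 -> 3 -> 47 -> 40 -> 36 -> 24 -> 19

15 -> 3 -> 47 -> 40 -> 36 -> 24 -> 19 -> None


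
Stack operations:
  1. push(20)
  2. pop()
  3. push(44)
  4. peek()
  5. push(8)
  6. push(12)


push(20) -> [20]
pop()->20, []
push(44) -> [44]
peek()->44
push(8) -> [44, 8]
push(12) -> [44, 8, 12]

Final stack: [44, 8, 12]


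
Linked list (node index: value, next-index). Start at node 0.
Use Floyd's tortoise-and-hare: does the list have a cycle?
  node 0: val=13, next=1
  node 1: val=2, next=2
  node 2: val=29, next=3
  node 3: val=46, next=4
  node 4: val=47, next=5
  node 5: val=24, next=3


Floyd's tortoise (slow, +1) and hare (fast, +2):
  init: slow=0, fast=0
  step 1: slow=1, fast=2
  step 2: slow=2, fast=4
  step 3: slow=3, fast=3
  slow == fast at node 3: cycle detected

Cycle: yes


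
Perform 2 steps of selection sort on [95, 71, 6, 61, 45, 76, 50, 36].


Initial: [95, 71, 6, 61, 45, 76, 50, 36]
Step 1: min=6 at 2
  Swap: [6, 71, 95, 61, 45, 76, 50, 36]
Step 2: min=36 at 7
  Swap: [6, 36, 95, 61, 45, 76, 50, 71]

After 2 steps: [6, 36, 95, 61, 45, 76, 50, 71]


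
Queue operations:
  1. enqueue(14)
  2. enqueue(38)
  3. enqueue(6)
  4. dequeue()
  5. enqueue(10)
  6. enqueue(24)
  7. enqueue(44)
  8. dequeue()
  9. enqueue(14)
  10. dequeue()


enqueue(14) -> [14]
enqueue(38) -> [14, 38]
enqueue(6) -> [14, 38, 6]
dequeue()->14, [38, 6]
enqueue(10) -> [38, 6, 10]
enqueue(24) -> [38, 6, 10, 24]
enqueue(44) -> [38, 6, 10, 24, 44]
dequeue()->38, [6, 10, 24, 44]
enqueue(14) -> [6, 10, 24, 44, 14]
dequeue()->6, [10, 24, 44, 14]

Final queue: [10, 24, 44, 14]


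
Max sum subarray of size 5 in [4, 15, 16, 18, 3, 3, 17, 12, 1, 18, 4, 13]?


[0:5]: 56
[1:6]: 55
[2:7]: 57
[3:8]: 53
[4:9]: 36
[5:10]: 51
[6:11]: 52
[7:12]: 48

Max: 57 at [2:7]


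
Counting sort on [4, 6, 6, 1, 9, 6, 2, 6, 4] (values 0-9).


Input: [4, 6, 6, 1, 9, 6, 2, 6, 4]
Counts: [0, 1, 1, 0, 2, 0, 4, 0, 0, 1]

Sorted: [1, 2, 4, 4, 6, 6, 6, 6, 9]


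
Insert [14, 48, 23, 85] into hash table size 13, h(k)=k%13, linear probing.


Insert 14: h=1 -> slot 1
Insert 48: h=9 -> slot 9
Insert 23: h=10 -> slot 10
Insert 85: h=7 -> slot 7

Table: [None, 14, None, None, None, None, None, 85, None, 48, 23, None, None]


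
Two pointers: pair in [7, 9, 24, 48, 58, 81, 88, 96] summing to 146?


lo=0(7)+hi=7(96)=103
lo=1(9)+hi=7(96)=105
lo=2(24)+hi=7(96)=120
lo=3(48)+hi=7(96)=144
lo=4(58)+hi=7(96)=154
lo=4(58)+hi=6(88)=146

Yes: 58+88=146


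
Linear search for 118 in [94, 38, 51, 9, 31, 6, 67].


i=0: 94!=118
i=1: 38!=118
i=2: 51!=118
i=3: 9!=118
i=4: 31!=118
i=5: 6!=118
i=6: 67!=118

Not found, 7 comps


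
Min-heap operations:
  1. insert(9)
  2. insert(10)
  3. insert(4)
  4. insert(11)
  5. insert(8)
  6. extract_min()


insert(9) -> [9]
insert(10) -> [9, 10]
insert(4) -> [4, 10, 9]
insert(11) -> [4, 10, 9, 11]
insert(8) -> [4, 8, 9, 11, 10]
extract_min()->4, [8, 10, 9, 11]

Final heap: [8, 10, 9, 11]


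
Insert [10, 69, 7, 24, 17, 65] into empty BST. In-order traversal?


Insert 10: root
Insert 69: R from 10
Insert 7: L from 10
Insert 24: R from 10 -> L from 69
Insert 17: R from 10 -> L from 69 -> L from 24
Insert 65: R from 10 -> L from 69 -> R from 24

In-order: [7, 10, 17, 24, 65, 69]


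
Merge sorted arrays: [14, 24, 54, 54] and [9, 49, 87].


Take 9 from B
Take 14 from A
Take 24 from A
Take 49 from B
Take 54 from A
Take 54 from A

Merged: [9, 14, 24, 49, 54, 54, 87]


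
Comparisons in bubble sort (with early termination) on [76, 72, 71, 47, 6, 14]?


Algorithm: bubble sort (with early termination)
Input: [76, 72, 71, 47, 6, 14]
Sorted: [6, 14, 47, 71, 72, 76]

15


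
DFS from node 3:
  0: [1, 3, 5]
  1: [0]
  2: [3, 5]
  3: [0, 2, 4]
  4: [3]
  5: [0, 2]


Visit 3, push [4, 2, 0]
Visit 0, push [5, 1]
Visit 1, push []
Visit 5, push [2]
Visit 2, push []
Visit 4, push []

DFS order: [3, 0, 1, 5, 2, 4]


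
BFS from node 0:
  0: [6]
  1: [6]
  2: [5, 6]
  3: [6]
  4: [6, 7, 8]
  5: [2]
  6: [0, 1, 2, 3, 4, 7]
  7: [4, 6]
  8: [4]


Visit 0, enqueue [6]
Visit 6, enqueue [1, 2, 3, 4, 7]
Visit 1, enqueue []
Visit 2, enqueue [5]
Visit 3, enqueue []
Visit 4, enqueue [8]
Visit 7, enqueue []
Visit 5, enqueue []
Visit 8, enqueue []

BFS order: [0, 6, 1, 2, 3, 4, 7, 5, 8]


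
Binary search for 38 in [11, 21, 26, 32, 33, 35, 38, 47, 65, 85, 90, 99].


Step 1: lo=0, hi=11, mid=5, val=35
Step 2: lo=6, hi=11, mid=8, val=65
Step 3: lo=6, hi=7, mid=6, val=38

Found at index 6


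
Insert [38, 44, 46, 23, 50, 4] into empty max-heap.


Insert 38: [38]
Insert 44: [44, 38]
Insert 46: [46, 38, 44]
Insert 23: [46, 38, 44, 23]
Insert 50: [50, 46, 44, 23, 38]
Insert 4: [50, 46, 44, 23, 38, 4]

Final heap: [50, 46, 44, 23, 38, 4]


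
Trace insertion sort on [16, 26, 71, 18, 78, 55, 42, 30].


Initial: [16, 26, 71, 18, 78, 55, 42, 30]
Insert 26: [16, 26, 71, 18, 78, 55, 42, 30]
Insert 71: [16, 26, 71, 18, 78, 55, 42, 30]
Insert 18: [16, 18, 26, 71, 78, 55, 42, 30]
Insert 78: [16, 18, 26, 71, 78, 55, 42, 30]
Insert 55: [16, 18, 26, 55, 71, 78, 42, 30]
Insert 42: [16, 18, 26, 42, 55, 71, 78, 30]
Insert 30: [16, 18, 26, 30, 42, 55, 71, 78]

Sorted: [16, 18, 26, 30, 42, 55, 71, 78]


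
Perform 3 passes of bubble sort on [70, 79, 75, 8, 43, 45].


Initial: [70, 79, 75, 8, 43, 45]
Pass 1: [70, 75, 8, 43, 45, 79] (4 swaps)
Pass 2: [70, 8, 43, 45, 75, 79] (3 swaps)
Pass 3: [8, 43, 45, 70, 75, 79] (3 swaps)

After 3 passes: [8, 43, 45, 70, 75, 79]


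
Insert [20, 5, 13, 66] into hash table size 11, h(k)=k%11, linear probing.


Insert 20: h=9 -> slot 9
Insert 5: h=5 -> slot 5
Insert 13: h=2 -> slot 2
Insert 66: h=0 -> slot 0

Table: [66, None, 13, None, None, 5, None, None, None, 20, None]


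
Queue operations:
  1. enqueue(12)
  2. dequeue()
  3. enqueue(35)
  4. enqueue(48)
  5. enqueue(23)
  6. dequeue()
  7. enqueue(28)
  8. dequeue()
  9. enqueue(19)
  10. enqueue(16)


enqueue(12) -> [12]
dequeue()->12, []
enqueue(35) -> [35]
enqueue(48) -> [35, 48]
enqueue(23) -> [35, 48, 23]
dequeue()->35, [48, 23]
enqueue(28) -> [48, 23, 28]
dequeue()->48, [23, 28]
enqueue(19) -> [23, 28, 19]
enqueue(16) -> [23, 28, 19, 16]

Final queue: [23, 28, 19, 16]


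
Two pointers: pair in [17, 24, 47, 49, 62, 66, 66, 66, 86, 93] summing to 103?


lo=0(17)+hi=9(93)=110
lo=0(17)+hi=8(86)=103

Yes: 17+86=103


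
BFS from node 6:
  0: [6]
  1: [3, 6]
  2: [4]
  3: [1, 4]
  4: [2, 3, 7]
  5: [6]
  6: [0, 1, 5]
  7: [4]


Visit 6, enqueue [0, 1, 5]
Visit 0, enqueue []
Visit 1, enqueue [3]
Visit 5, enqueue []
Visit 3, enqueue [4]
Visit 4, enqueue [2, 7]
Visit 2, enqueue []
Visit 7, enqueue []

BFS order: [6, 0, 1, 5, 3, 4, 2, 7]


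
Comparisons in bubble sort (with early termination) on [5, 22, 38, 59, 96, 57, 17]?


Algorithm: bubble sort (with early termination)
Input: [5, 22, 38, 59, 96, 57, 17]
Sorted: [5, 17, 22, 38, 57, 59, 96]

21


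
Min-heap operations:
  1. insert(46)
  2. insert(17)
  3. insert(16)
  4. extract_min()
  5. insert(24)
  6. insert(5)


insert(46) -> [46]
insert(17) -> [17, 46]
insert(16) -> [16, 46, 17]
extract_min()->16, [17, 46]
insert(24) -> [17, 46, 24]
insert(5) -> [5, 17, 24, 46]

Final heap: [5, 17, 24, 46]


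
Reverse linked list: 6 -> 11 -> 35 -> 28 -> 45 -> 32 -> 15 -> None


Step 1: curr=6, set curr.next=prev(None) | reversed so far: 6
Step 2: curr=11, set curr.next=prev(6) | reversed so far: 11 -> 6
Step 3: curr=35, set curr.next=prev(11) | reversed so far: 35 -> 11 -> 6
Step 4: curr=28, set curr.next=prev(35) | reversed so far: 28 -> 35 -> 11 -> 6
Step 5: curr=45, set curr.next=prev(28) | reversed so far: 45 -> 28 -> 35 -> 11 -> 6
Step 6: curr=32, set curr.next=prev(45) | reversed so far: 32 -> 45 -> 28 -> 35 -> 11 -> 6
Step 7: curr=15, set curr.next=prev(32) | reversed so far: 15 -> 32 -> 45 -> 28 -> 35 -> 11 -> 6

15 -> 32 -> 45 -> 28 -> 35 -> 11 -> 6 -> None


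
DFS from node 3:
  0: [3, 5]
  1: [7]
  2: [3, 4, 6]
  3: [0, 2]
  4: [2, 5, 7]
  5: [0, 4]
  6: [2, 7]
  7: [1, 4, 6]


Visit 3, push [2, 0]
Visit 0, push [5]
Visit 5, push [4]
Visit 4, push [7, 2]
Visit 2, push [6]
Visit 6, push [7]
Visit 7, push [1]
Visit 1, push []

DFS order: [3, 0, 5, 4, 2, 6, 7, 1]


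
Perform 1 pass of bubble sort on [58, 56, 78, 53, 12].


Initial: [58, 56, 78, 53, 12]
Pass 1: [56, 58, 53, 12, 78] (3 swaps)

After 1 pass: [56, 58, 53, 12, 78]


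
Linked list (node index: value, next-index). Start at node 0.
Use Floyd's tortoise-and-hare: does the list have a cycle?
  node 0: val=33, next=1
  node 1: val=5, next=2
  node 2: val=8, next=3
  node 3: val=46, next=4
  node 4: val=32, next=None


Floyd's tortoise (slow, +1) and hare (fast, +2):
  init: slow=0, fast=0
  step 1: slow=1, fast=2
  step 2: slow=2, fast=4
  step 3: fast -> None, no cycle

Cycle: no


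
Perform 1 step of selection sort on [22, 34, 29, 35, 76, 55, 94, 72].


Initial: [22, 34, 29, 35, 76, 55, 94, 72]
Step 1: min=22 at 0
  Swap: [22, 34, 29, 35, 76, 55, 94, 72]

After 1 step: [22, 34, 29, 35, 76, 55, 94, 72]


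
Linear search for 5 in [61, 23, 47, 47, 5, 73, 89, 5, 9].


i=0: 61!=5
i=1: 23!=5
i=2: 47!=5
i=3: 47!=5
i=4: 5==5 found!

Found at 4, 5 comps


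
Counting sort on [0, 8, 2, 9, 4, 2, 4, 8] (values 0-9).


Input: [0, 8, 2, 9, 4, 2, 4, 8]
Counts: [1, 0, 2, 0, 2, 0, 0, 0, 2, 1]

Sorted: [0, 2, 2, 4, 4, 8, 8, 9]


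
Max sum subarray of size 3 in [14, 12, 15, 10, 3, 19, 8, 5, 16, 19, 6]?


[0:3]: 41
[1:4]: 37
[2:5]: 28
[3:6]: 32
[4:7]: 30
[5:8]: 32
[6:9]: 29
[7:10]: 40
[8:11]: 41

Max: 41 at [0:3]


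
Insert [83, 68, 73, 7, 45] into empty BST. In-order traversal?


Insert 83: root
Insert 68: L from 83
Insert 73: L from 83 -> R from 68
Insert 7: L from 83 -> L from 68
Insert 45: L from 83 -> L from 68 -> R from 7

In-order: [7, 45, 68, 73, 83]


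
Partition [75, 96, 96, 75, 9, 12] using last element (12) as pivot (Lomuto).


Pivot: 12
  9 <= 12: swap -> [9, 96, 96, 75, 75, 12]
Place pivot at 1: [9, 12, 96, 75, 75, 96]

Partitioned: [9, 12, 96, 75, 75, 96]


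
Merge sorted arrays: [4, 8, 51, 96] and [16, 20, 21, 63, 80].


Take 4 from A
Take 8 from A
Take 16 from B
Take 20 from B
Take 21 from B
Take 51 from A
Take 63 from B
Take 80 from B

Merged: [4, 8, 16, 20, 21, 51, 63, 80, 96]


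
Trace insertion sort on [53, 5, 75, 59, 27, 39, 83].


Initial: [53, 5, 75, 59, 27, 39, 83]
Insert 5: [5, 53, 75, 59, 27, 39, 83]
Insert 75: [5, 53, 75, 59, 27, 39, 83]
Insert 59: [5, 53, 59, 75, 27, 39, 83]
Insert 27: [5, 27, 53, 59, 75, 39, 83]
Insert 39: [5, 27, 39, 53, 59, 75, 83]
Insert 83: [5, 27, 39, 53, 59, 75, 83]

Sorted: [5, 27, 39, 53, 59, 75, 83]


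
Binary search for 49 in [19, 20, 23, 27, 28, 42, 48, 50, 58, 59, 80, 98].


Step 1: lo=0, hi=11, mid=5, val=42
Step 2: lo=6, hi=11, mid=8, val=58
Step 3: lo=6, hi=7, mid=6, val=48
Step 4: lo=7, hi=7, mid=7, val=50

Not found
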